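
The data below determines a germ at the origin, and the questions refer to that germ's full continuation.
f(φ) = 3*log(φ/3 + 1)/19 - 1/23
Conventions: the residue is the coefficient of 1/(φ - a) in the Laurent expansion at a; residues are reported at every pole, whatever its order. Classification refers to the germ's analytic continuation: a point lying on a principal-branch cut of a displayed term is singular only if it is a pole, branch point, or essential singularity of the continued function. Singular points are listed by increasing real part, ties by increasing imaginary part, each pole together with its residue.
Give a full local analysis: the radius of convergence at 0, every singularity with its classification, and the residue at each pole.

Radius of convergence at 0: 3.
At -3: a logarithmic branch point.

Branch term (3/19)*log(1 - φ/(-3)): its argument vanishes at φ = -3, a logarithmic branch point, modulus 3.
The radius of convergence is the smallest modulus among the singular points: 3.


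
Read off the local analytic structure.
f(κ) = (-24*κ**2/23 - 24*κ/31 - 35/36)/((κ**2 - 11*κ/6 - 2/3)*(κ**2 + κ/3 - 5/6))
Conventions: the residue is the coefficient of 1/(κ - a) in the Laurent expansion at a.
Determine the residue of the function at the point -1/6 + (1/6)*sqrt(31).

The factor κ**2 + κ/3 - 5/6 splits as (κ - a)(κ - a') with a = -1/6 + (1/6)*sqrt(31), a' = -1/6 - (1/6)*sqrt(31). At the order-1 pole a set g(κ) = (κ - a)*f(κ) = [(-24*κ**2/23 - 24*κ/31 - 35/36)/(κ**2 - 11*κ/6 - 2/3)] / (κ - a').
Simple pole: residue = g(a) at a = -1/6 + (1/6)*sqrt(31), which is 625519/1159338 + (1598641/35939478)*sqrt(31).

The residue is 625519/1159338 + (1598641/35939478)*sqrt(31).


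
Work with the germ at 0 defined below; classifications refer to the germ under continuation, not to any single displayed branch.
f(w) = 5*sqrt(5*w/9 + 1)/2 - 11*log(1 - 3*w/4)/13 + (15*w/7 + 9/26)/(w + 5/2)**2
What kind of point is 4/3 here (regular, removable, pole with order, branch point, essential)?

The point is a logarithmic branch point.

The term (-11/13)*log(1 - w/(4/3)) has argument 1 - 4/3/(4/3) = 0 at 4/3: a logarithmic (infinitely-sheeted) branch point; the remaining terms are analytic or single-valued there.


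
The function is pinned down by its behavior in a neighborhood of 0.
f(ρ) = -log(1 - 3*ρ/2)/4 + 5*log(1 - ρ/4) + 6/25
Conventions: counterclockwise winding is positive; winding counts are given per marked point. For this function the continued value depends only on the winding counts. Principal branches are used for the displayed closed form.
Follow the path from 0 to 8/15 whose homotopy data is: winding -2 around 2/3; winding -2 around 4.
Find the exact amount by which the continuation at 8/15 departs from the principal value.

Continued minus principal equals -(19)*pi*i.

The rational part is single-valued and drops out of the difference; each branch term changes only by its own monodromy.
(5)*log(1 - ρ/(4)): each positive loop around 4 adds 2*pi*i to the log, so winding -2 contributes (5)*(-2)*2*pi*i = -(20)*pi*i.
(-1/4)*log(1 - ρ/(2/3)): each positive loop around 2/3 adds 2*pi*i to the log, so winding -2 contributes (-1/4)*(-2)*2*pi*i = pi*i.
Summing the contributions at ρ = 8/15 gives -(19)*pi*i.


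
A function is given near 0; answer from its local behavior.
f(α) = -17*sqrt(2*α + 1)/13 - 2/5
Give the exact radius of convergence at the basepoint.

The radius of convergence is 1/2.

Branch term (-17/13)*sqrt(1 - α/(-1/2)): its argument vanishes at α = -1/2, a square-root branch point, modulus 1/2.
The radius of convergence is the smallest modulus among the singular points: 1/2.


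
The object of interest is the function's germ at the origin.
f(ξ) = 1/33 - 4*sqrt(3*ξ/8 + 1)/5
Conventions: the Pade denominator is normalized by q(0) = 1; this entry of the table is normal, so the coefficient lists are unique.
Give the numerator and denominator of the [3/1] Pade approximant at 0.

The Pade approximant has numerator coefficients [-127/165, -1163/3520, -27/1280, 27/40960]; denominator coefficients [1, 15/64].

Taylor coefficients needed (expand at 0): a_0 = -127/165, a_1 = -3/20, a_2 = 9/640, a_3 = -27/10240, a_4 = 81/131072.
Write the denominator as Q(ξ) = 1 + q1*ξ. Requiring Q*f - P = O(ξ^5) with deg P <= 3 kills the coefficients of ξ^4..ξ^4 in Q*f:
  ξ^4: a_4 + q1*a_3 = 0, i.e. 81/131072 + (-27/10240)*q1 = 0.
Solving this linear system: q1 = 15/64.
The numerator is Q*f truncated at degree 3: P0 = a_0 = -127/165; P1 = a_1 + q1*a_0 = -1163/3520; P2 = a_2 + q1*a_1 = -27/1280; P3 = a_3 + q1*a_2 = 27/40960.


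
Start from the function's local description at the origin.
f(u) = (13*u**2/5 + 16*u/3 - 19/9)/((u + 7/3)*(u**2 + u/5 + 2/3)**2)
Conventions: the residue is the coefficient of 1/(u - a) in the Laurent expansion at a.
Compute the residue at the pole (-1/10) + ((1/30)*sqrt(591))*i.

The residue is (405/64516) + ((57504385/2503801444)*sqrt(591))*i.


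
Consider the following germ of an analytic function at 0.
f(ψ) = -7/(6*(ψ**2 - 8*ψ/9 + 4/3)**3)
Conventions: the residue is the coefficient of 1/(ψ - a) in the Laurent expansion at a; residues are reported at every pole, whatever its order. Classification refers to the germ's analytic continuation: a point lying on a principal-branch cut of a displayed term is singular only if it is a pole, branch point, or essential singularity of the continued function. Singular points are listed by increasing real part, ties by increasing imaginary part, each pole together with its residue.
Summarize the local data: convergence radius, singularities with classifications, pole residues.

Denominator factor (ψ**2 - 8*ψ/9 + 4/3)^3: discriminant -368/81, complex-conjugate roots (4/9) + ((2/9)*sqrt(23))*i and (4/9) - ((2/9)*sqrt(23))*i; poles of order 3, moduli (2/3)*sqrt(3) and (2/3)*sqrt(3).
The radius of convergence is the smallest modulus among the singular points: (2/3)*sqrt(3).
The factor ψ**2 - 8*ψ/9 + 4/3 splits as (ψ - a)(ψ - a') with a = (4/9) - ((2/9)*sqrt(23))*i, a' = (4/9) + ((2/9)*sqrt(23))*i. At the order-3 pole a set g(ψ) = (ψ - a)^3*f(ψ) = [-7/6] / (ψ - a')^3.
Order-3 pole: residue = g''(a)/2; g''((4/9) - ((2/9)*sqrt(23))*i) = -((413343/6229504)*sqrt(23))*i, so the residue is -((413343/12459008)*sqrt(23))*i.
The factor ψ**2 - 8*ψ/9 + 4/3 splits as (ψ - a)(ψ - a') with a = (4/9) + ((2/9)*sqrt(23))*i, a' = (4/9) - ((2/9)*sqrt(23))*i. At the order-3 pole a set g(ψ) = (ψ - a)^3*f(ψ) = [-7/6] / (ψ - a')^3.
Order-3 pole: residue = g''(a)/2; g''((4/9) + ((2/9)*sqrt(23))*i) = ((413343/6229504)*sqrt(23))*i, so the residue is ((413343/12459008)*sqrt(23))*i.
List the singular points by increasing real part (a conjugate pair: the negative imaginary part first).

Radius of convergence at 0: (2/3)*sqrt(3).
At (4/9) - ((2/9)*sqrt(23))*i: a pole of order 3; residue -((413343/12459008)*sqrt(23))*i.
At (4/9) + ((2/9)*sqrt(23))*i: a pole of order 3; residue ((413343/12459008)*sqrt(23))*i.


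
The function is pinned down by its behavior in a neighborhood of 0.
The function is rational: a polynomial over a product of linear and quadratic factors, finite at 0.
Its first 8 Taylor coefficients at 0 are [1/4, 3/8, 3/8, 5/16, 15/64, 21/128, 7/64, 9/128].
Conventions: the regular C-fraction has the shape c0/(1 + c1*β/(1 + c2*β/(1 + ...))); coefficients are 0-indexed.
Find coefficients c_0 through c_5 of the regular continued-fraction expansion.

Taylor coefficients (read off): a_0 = 1/4, a_1 = 3/8, a_2 = 3/8, a_3 = 5/16, a_4 = 15/64, a_5 = 21/128.
c0 = a_0 = 1/4. Peel one level at a time: if S = 1 + c*β/S' with S'(0) = 1, then c is the β-coefficient of S and S' = c*β/(S - 1).
S_1 = c0/f = 1 + (-3/2)*β + (3/4)*β^2 + ...; c1 = -3/2.
S_2 = c1*β/(S_1 - 1) = 1 + (1/2)*β + (1/6)*β^2 + ...; c2 = 1/2.
S_3 = c2*β/(S_2 - 1) = 1 + (-1/3)*β + (1/36)*β^2 + ...; c3 = -1/3.
S_4 = c3*β/(S_3 - 1) = 1 + (1/12)*β + (1/48)*β^2 + ...; c4 = 1/12.
S_5 = c4*β/(S_4 - 1) = 1 + (-1/4)*β + ...; c5 = -1/4.

The regular C-fraction coefficients are [1/4, -3/2, 1/2, -1/3, 1/12, -1/4].


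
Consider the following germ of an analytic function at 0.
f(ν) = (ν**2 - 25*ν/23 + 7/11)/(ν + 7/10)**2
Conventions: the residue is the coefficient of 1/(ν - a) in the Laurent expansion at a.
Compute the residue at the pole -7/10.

At the order-2 pole -7/10 set g(ν) = (ν - (-7/10))^2*f(ν) = ν**2 - 25*ν/23 + 7/11.
Order-2 pole: residue = g'(a); g'(-7/10) = -286/115, so the residue is -286/115.

The residue is -286/115.


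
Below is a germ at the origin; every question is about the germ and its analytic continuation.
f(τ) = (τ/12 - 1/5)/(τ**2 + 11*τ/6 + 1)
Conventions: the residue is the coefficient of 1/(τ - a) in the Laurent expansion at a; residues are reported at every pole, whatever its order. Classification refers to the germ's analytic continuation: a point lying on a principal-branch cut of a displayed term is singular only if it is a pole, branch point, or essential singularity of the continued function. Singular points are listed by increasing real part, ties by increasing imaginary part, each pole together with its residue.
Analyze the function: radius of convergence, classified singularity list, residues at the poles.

Denominator factor (τ**2 + 11*τ/6 + 1): discriminant -23/36, complex-conjugate roots (-11/12) + ((1/12)*sqrt(23))*i and (-11/12) - ((1/12)*sqrt(23))*i; poles of order 1, moduli 1 and 1.
The radius of convergence is the smallest modulus among the singular points: 1.
The factor τ**2 + 11*τ/6 + 1 splits as (τ - a)(τ - a') with a = (-11/12) - ((1/12)*sqrt(23))*i, a' = (-11/12) + ((1/12)*sqrt(23))*i. At the order-1 pole a set g(τ) = (τ - a)*f(τ) = [τ/12 - 1/5] / (τ - a').
Simple pole: residue = g(a) at a = (-11/12) - ((1/12)*sqrt(23))*i, which is (1/24) - ((199/2760)*sqrt(23))*i.
The factor τ**2 + 11*τ/6 + 1 splits as (τ - a)(τ - a') with a = (-11/12) + ((1/12)*sqrt(23))*i, a' = (-11/12) - ((1/12)*sqrt(23))*i. At the order-1 pole a set g(τ) = (τ - a)*f(τ) = [τ/12 - 1/5] / (τ - a').
Simple pole: residue = g(a) at a = (-11/12) + ((1/12)*sqrt(23))*i, which is (1/24) + ((199/2760)*sqrt(23))*i.
List the singular points by increasing real part (a conjugate pair: the negative imaginary part first).

Radius of convergence at 0: 1.
At (-11/12) - ((1/12)*sqrt(23))*i: a pole of order 1; residue (1/24) - ((199/2760)*sqrt(23))*i.
At (-11/12) + ((1/12)*sqrt(23))*i: a pole of order 1; residue (1/24) + ((199/2760)*sqrt(23))*i.


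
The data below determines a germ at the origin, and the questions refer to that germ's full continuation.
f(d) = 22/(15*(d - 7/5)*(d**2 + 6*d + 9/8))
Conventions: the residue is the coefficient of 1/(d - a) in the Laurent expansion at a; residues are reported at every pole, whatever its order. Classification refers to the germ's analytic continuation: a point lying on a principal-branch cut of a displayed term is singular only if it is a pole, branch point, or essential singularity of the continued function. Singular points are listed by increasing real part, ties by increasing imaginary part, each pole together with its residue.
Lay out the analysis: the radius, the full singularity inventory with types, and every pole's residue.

Radius of convergence at 0: 3 - (3/4)*sqrt(14).
At -3 - (3/4)*sqrt(14): a pole of order 1; residue -440/6891 + (3872/144711)*sqrt(14).
At -3 + (3/4)*sqrt(14): a pole of order 1; residue -440/6891 - (3872/144711)*sqrt(14).
At 7/5: a pole of order 1; residue 880/6891.

Denominator factor (d**2 + 6*d + 9/8): discriminant 63/2, real irrational roots -3 + (3/4)*sqrt(14) and -3 - (3/4)*sqrt(14); poles of order 1, moduli 3 - (3/4)*sqrt(14) and 3 + (3/4)*sqrt(14).
Denominator factor (d - 7/5): pole of order 1 at 7/5, modulus 7/5.
The radius of convergence is the smallest modulus among the singular points: 3 - (3/4)*sqrt(14).
The factor d**2 + 6*d + 9/8 splits as (d - a)(d - a') with a = -3 - (3/4)*sqrt(14), a' = -3 + (3/4)*sqrt(14). At the order-1 pole a set g(d) = (d - a)*f(d) = [22/(15*(d - 7/5))] / (d - a').
Simple pole: residue = g(a) at a = -3 - (3/4)*sqrt(14), which is -440/6891 + (3872/144711)*sqrt(14).
The factor d**2 + 6*d + 9/8 splits as (d - a)(d - a') with a = -3 + (3/4)*sqrt(14), a' = -3 - (3/4)*sqrt(14). At the order-1 pole a set g(d) = (d - a)*f(d) = [22/(15*(d - 7/5))] / (d - a').
Simple pole: residue = g(a) at a = -3 + (3/4)*sqrt(14), which is -440/6891 - (3872/144711)*sqrt(14).
At the order-1 pole 7/5 set g(d) = (d - (7/5))*f(d) = 22/(15*(d**2 + 6*d + 9/8)).
Simple pole: residue = g(a) at a = 7/5, which is 880/6891.
List the singular points by increasing real part (a conjugate pair: the negative imaginary part first).


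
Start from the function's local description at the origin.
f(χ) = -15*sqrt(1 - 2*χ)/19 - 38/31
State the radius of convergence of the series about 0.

Branch term (-15/19)*sqrt(1 - χ/(1/2)): its argument vanishes at χ = 1/2, a square-root branch point, modulus 1/2.
The radius of convergence is the smallest modulus among the singular points: 1/2.

The radius of convergence is 1/2.


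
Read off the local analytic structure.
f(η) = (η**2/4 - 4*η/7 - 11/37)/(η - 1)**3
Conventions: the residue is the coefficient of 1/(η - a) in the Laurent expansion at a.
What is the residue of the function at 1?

At the order-3 pole 1 set g(η) = (η - (1))^3*f(η) = η**2/4 - 4*η/7 - 11/37.
Order-3 pole: residue = g''(a)/2; g''(1) = 1/2, so the residue is 1/4.

The residue is 1/4.


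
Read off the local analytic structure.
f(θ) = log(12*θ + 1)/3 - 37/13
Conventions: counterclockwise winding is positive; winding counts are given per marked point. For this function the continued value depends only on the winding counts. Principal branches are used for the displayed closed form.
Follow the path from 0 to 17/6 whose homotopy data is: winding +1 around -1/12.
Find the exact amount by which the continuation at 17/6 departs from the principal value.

The rational part is single-valued and drops out of the difference; each branch term changes only by its own monodromy.
(1/3)*log(1 - θ/(-1/12)): each positive loop around -1/12 adds 2*pi*i to the log, so winding +1 contributes (1/3)*(1)*2*pi*i = (2/3)*pi*i.
Summing the contributions at θ = 17/6 gives (2/3)*pi*i.

Continued minus principal equals (2/3)*pi*i.


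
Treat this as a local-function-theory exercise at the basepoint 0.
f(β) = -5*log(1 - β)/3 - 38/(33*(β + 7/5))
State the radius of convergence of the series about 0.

Denominator factor (β + 7/5): pole of order 1 at -7/5, modulus 7/5.
Branch term (-5/3)*log(1 - β/(1)): its argument vanishes at β = 1, a logarithmic branch point, modulus 1.
The radius of convergence is the smallest modulus among the singular points: 1.

The radius of convergence is 1.


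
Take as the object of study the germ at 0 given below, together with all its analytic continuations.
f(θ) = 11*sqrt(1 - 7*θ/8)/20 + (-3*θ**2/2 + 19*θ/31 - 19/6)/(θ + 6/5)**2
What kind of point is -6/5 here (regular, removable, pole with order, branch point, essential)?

The point is a pole of order 2.

The denominator factor θ + 6/5 vanishes at -6/5 and appears to the power 2; the numerator there equals -28189/4650, nonzero, and no other factor vanishes.
The branch terms are analytic at this point.
Hence a pole whose order is the multiplicity, 2.


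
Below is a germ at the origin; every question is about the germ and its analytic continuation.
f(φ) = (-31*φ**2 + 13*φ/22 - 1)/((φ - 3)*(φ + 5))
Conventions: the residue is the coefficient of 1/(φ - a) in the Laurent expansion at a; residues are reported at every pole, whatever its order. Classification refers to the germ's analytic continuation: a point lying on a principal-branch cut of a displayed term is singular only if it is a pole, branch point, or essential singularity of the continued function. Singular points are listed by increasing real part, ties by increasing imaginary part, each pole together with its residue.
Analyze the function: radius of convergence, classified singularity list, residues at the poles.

Radius of convergence at 0: 3.
At -5: a pole of order 1; residue 17137/176.
At 3: a pole of order 1; residue -6121/176.

Denominator factor (φ + 5): pole of order 1 at -5, modulus 5.
Denominator factor (φ - 3): pole of order 1 at 3, modulus 3.
The radius of convergence is the smallest modulus among the singular points: 3.
At the order-1 pole -5 set g(φ) = (φ - (-5))*f(φ) = (-31*φ**2 + 13*φ/22 - 1)/(φ - 3).
Simple pole: residue = g(a) at a = -5, which is 17137/176.
At the order-1 pole 3 set g(φ) = (φ - (3))*f(φ) = (-31*φ**2 + 13*φ/22 - 1)/(φ + 5).
Simple pole: residue = g(a) at a = 3, which is -6121/176.
List the singular points by increasing real part (a conjugate pair: the negative imaginary part first).


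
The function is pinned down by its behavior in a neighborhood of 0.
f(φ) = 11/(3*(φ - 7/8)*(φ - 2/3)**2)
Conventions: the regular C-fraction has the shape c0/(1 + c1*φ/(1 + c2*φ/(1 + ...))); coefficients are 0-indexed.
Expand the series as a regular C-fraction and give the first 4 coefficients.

Taylor coefficients (expand at 0): a_0 = -66/7, a_1 = -1914/49, a_2 = -74283/686, a_3 = -602745/2401.
c0 = a_0 = -66/7. Peel one level at a time: if S = 1 + c*φ/S' with S'(0) = 1, then c is the φ-coefficient of S and S' = c*φ/(S - 1).
S_1 = c0/f = 1 + (-29/7)*φ + (159/28)*φ^2 + ...; c1 = -29/7.
S_2 = c1*φ/(S_1 - 1) = 1 + (159/116)*φ + (16929/13456)*φ^2 + ...; c2 = 159/116.
S_3 = c2*φ/(S_2 - 1) = 1 + (-5643/6148)*φ + ...; c3 = -5643/6148.

The regular C-fraction coefficients are [-66/7, -29/7, 159/116, -5643/6148].


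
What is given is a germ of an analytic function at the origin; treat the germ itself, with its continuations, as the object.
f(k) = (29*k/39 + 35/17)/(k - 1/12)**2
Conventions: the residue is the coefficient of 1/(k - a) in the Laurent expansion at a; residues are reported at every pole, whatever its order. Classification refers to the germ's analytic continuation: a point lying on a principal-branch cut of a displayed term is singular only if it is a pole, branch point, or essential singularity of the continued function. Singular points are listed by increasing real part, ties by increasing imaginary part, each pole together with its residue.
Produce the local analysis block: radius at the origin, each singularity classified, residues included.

Radius of convergence at 0: 1/12.
At 1/12: a pole of order 2; residue 29/39.

Denominator factor (k - 1/12)^2: pole of order 2 at 1/12, modulus 1/12.
The radius of convergence is the smallest modulus among the singular points: 1/12.
At the order-2 pole 1/12 set g(k) = (k - (1/12))^2*f(k) = 29*k/39 + 35/17.
Order-2 pole: residue = g'(a); g'(1/12) = 29/39, so the residue is 29/39.


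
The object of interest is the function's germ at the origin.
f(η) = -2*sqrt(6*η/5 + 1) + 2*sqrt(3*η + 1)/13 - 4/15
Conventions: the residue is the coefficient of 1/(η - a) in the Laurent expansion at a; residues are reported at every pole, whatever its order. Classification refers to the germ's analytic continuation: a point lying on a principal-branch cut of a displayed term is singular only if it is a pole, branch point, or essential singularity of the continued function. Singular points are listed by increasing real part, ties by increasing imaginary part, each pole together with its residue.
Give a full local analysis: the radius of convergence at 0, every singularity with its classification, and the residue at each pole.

Radius of convergence at 0: 1/3.
At -5/6: an algebraic (square-root) branch point.
At -1/3: an algebraic (square-root) branch point.

Branch term (2/13)*sqrt(1 - η/(-1/3)): its argument vanishes at η = -1/3, a square-root branch point, modulus 1/3.
Branch term (-2)*sqrt(1 - η/(-5/6)): its argument vanishes at η = -5/6, a square-root branch point, modulus 5/6.
The radius of convergence is the smallest modulus among the singular points: 1/3.
List the singular points by increasing real part (a conjugate pair: the negative imaginary part first).


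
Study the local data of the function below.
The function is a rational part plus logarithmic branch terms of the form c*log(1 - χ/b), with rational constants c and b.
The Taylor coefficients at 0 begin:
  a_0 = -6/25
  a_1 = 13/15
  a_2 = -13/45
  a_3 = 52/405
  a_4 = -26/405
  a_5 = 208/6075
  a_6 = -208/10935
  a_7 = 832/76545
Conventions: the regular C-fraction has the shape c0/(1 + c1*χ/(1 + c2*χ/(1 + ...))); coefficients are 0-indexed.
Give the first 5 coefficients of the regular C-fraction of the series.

Taylor coefficients (read off): a_0 = -6/25, a_1 = 13/15, a_2 = -13/45, a_3 = 52/405, a_4 = -26/405.
c0 = a_0 = -6/25. Peel one level at a time: if S = 1 + c*χ/S' with S'(0) = 1, then c is the χ-coefficient of S and S' = c*χ/(S - 1).
S_1 = c0/f = 1 + (65/18)*χ + (3835/324)*χ^2 + ...; c1 = 65/18.
S_2 = c1*χ/(S_1 - 1) = 1 + (-59/18)*χ + (-1/27)*χ^2 + ...; c2 = -59/18.
S_3 = c2*χ/(S_2 - 1) = 1 + (-2/177)*χ + (122/31329)*χ^2 + ...; c3 = -2/177.
S_4 = c3*χ/(S_3 - 1) = 1 + (61/177)*χ + ...; c4 = 61/177.

The regular C-fraction coefficients are [-6/25, 65/18, -59/18, -2/177, 61/177].


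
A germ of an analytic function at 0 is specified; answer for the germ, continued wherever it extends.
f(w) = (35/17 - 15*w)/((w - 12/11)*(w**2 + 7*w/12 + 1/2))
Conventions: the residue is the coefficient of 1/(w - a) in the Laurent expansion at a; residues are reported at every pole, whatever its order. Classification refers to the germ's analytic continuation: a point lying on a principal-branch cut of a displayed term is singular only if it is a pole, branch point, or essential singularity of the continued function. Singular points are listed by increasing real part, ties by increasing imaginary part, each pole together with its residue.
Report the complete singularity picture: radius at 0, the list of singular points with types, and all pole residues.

Denominator factor (w - 12/11): pole of order 1 at 12/11, modulus 12/11.
Denominator factor (w**2 + 7*w/12 + 1/2): discriminant -239/144, complex-conjugate roots (-7/24) + ((1/24)*sqrt(239))*i and (-7/24) - ((1/24)*sqrt(239))*i; poles of order 1, moduli (1/2)*sqrt(2) and (1/2)*sqrt(2).
The radius of convergence is the smallest modulus among the singular points: (1/2)*sqrt(2).
The factor w**2 + 7*w/12 + 1/2 splits as (w - a)(w - a') with a = (-7/24) - ((1/24)*sqrt(239))*i, a' = (-7/24) + ((1/24)*sqrt(239))*i. At the order-1 pole a set g(w) = (w - a)*f(w) = [(35/17 - 15*w)/(w - 12/11)] / (w - a').
Simple pole: residue = g(a) at a = (-7/24) - ((1/24)*sqrt(239))*i, which is (29425/9571) - ((746405/2287469)*sqrt(239))*i.
The factor w**2 + 7*w/12 + 1/2 splits as (w - a)(w - a') with a = (-7/24) + ((1/24)*sqrt(239))*i, a' = (-7/24) - ((1/24)*sqrt(239))*i. At the order-1 pole a set g(w) = (w - a)*f(w) = [(35/17 - 15*w)/(w - 12/11)] / (w - a').
Simple pole: residue = g(a) at a = (-7/24) + ((1/24)*sqrt(239))*i, which is (29425/9571) + ((746405/2287469)*sqrt(239))*i.
At the order-1 pole 12/11 set g(w) = (w - (12/11))*f(w) = (35/17 - 15*w)/(w**2 + 7*w/12 + 1/2).
Simple pole: residue = g(a) at a = 12/11, which is -58850/9571.
List the singular points by increasing real part (a conjugate pair: the negative imaginary part first).

Radius of convergence at 0: (1/2)*sqrt(2).
At (-7/24) - ((1/24)*sqrt(239))*i: a pole of order 1; residue (29425/9571) - ((746405/2287469)*sqrt(239))*i.
At (-7/24) + ((1/24)*sqrt(239))*i: a pole of order 1; residue (29425/9571) + ((746405/2287469)*sqrt(239))*i.
At 12/11: a pole of order 1; residue -58850/9571.


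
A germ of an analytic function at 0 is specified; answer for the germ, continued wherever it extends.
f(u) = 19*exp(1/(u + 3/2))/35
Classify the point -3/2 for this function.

The point is an essential singularity.

The exponent 1/(u - (-3/2)) has a pole at -3/2, so exp(1/(u - (-3/2))) takes every nonzero value near it: an essential singularity (not a pole of any order).


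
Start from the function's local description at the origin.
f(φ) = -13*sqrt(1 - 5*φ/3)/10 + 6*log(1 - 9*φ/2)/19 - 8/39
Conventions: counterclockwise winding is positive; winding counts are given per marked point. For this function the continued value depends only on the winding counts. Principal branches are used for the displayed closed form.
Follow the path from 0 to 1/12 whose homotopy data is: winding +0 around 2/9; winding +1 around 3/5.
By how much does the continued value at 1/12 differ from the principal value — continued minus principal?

The rational part is single-valued and drops out of the difference; each branch term changes only by its own monodromy.
(6/19)*log(1 - φ/(2/9)): winding 0 around 2/9, so this term returns to its principal value, contribution 0.
(-13/10)*sqrt(1 - φ/(3/5)): winding +1 is odd, the square root flips sign, contributing -2*(-13/10)*sqrt(1 - (1/12)/(3/5)) = -2*(-13/10)*sqrt(31/36) = (13/30)*sqrt(31).
Summing the contributions at φ = 1/12 gives (13/30)*sqrt(31).

Continued minus principal equals (13/30)*sqrt(31).


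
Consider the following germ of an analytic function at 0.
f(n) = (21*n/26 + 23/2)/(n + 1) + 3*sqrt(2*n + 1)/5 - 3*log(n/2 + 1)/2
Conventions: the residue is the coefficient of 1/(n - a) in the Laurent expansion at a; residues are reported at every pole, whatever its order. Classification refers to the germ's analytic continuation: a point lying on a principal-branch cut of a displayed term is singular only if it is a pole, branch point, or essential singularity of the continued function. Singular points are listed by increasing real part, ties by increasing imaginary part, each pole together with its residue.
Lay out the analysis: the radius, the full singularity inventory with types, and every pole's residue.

Denominator factor (n + 1): pole of order 1 at -1, modulus 1.
Branch term (-3/2)*log(1 - n/(-2)): its argument vanishes at n = -2, a logarithmic branch point, modulus 2.
Branch term (3/5)*sqrt(1 - n/(-1/2)): its argument vanishes at n = -1/2, a square-root branch point, modulus 1/2.
The radius of convergence is the smallest modulus among the singular points: 1/2.
The branch terms are analytic at -1 and contribute nothing to the residue; only the rational part matters.
At the order-1 pole -1 set g(n) = (n - (-1))*(rational part) = 21*n/26 + 23/2.
Simple pole: residue = g(a) at a = -1, which is 139/13.
List the singular points by increasing real part (a conjugate pair: the negative imaginary part first).

Radius of convergence at 0: 1/2.
At -2: a logarithmic branch point.
At -1: a pole of order 1; residue 139/13.
At -1/2: an algebraic (square-root) branch point.


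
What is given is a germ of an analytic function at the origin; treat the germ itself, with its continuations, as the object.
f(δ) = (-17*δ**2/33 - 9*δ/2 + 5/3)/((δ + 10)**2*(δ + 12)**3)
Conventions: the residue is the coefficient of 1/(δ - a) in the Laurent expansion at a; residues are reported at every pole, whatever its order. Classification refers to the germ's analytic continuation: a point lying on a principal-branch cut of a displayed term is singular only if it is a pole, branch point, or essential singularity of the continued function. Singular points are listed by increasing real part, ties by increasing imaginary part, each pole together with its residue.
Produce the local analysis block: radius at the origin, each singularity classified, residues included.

Denominator factor (δ + 12)^3: pole of order 3 at -12, modulus 12.
Denominator factor (δ + 10)^2: pole of order 2 at -10, modulus 10.
The radius of convergence is the smallest modulus among the singular points: 10.
At the order-3 pole -12 set g(δ) = (δ - (-12))^3*f(δ) = (-17*δ**2/33 - 9*δ/2 + 5/3)/(δ + 10)**2.
Order-3 pole: residue = g''(a)/2; g''(-12) = -863/264, so the residue is -863/528.
At the order-2 pole -10 set g(δ) = (δ - (-10))^2*f(δ) = (-17*δ**2/33 - 9*δ/2 + 5/3)/(δ + 12)**3.
Order-2 pole: residue = g'(a); g'(-10) = 863/528, so the residue is 863/528.
List the singular points by increasing real part (a conjugate pair: the negative imaginary part first).

Radius of convergence at 0: 10.
At -12: a pole of order 3; residue -863/528.
At -10: a pole of order 2; residue 863/528.


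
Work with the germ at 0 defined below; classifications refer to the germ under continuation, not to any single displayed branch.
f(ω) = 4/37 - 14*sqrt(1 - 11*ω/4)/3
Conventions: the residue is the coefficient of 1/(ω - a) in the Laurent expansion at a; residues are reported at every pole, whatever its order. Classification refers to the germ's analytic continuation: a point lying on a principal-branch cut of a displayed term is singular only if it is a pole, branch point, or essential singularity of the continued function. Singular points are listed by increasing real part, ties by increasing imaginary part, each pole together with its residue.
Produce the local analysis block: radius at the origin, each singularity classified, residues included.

Radius of convergence at 0: 4/11.
At 4/11: an algebraic (square-root) branch point.

Branch term (-14/3)*sqrt(1 - ω/(4/11)): its argument vanishes at ω = 4/11, a square-root branch point, modulus 4/11.
The radius of convergence is the smallest modulus among the singular points: 4/11.


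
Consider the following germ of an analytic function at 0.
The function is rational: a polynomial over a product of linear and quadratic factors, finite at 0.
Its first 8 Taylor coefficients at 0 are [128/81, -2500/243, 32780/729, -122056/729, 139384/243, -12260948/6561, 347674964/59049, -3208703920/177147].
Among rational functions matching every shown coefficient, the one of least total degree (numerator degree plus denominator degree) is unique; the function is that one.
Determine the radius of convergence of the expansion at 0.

The radius of convergence is 3/8.

No rational of total degree below 6 reproduces all 8 coefficients; solving the [1/5] Pade equations on them gives f(μ) = (6 - 17*μ/16)/((μ + 3/8)**2*(μ + 3)**3), whose expansion matches every shown term.
Denominator factor (μ + 3/8)^2: pole of order 2 at -3/8, modulus 3/8.
Denominator factor (μ + 3)^3: pole of order 3 at -3, modulus 3.
The radius of convergence is the smallest modulus among the singular points: 3/8.


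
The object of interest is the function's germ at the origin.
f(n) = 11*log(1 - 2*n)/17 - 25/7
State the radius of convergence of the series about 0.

Branch term (11/17)*log(1 - n/(1/2)): its argument vanishes at n = 1/2, a logarithmic branch point, modulus 1/2.
The radius of convergence is the smallest modulus among the singular points: 1/2.

The radius of convergence is 1/2.


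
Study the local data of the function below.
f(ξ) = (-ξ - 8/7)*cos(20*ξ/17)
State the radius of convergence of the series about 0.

The factor cos(20*ξ/17) is entire and contributes no finite singular point.
The polynomial part has no poles.
No finite singular points: the Taylor series at 0 converges everywhere.

The radius of convergence is infinite.


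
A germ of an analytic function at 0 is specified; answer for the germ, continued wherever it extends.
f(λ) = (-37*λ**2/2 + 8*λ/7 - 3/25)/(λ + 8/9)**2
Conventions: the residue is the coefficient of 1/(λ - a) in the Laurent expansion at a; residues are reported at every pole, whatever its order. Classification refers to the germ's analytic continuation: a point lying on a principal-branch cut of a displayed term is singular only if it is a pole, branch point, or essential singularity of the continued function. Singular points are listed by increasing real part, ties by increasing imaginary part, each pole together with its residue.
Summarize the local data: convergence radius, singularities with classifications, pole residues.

Radius of convergence at 0: 8/9.
At -8/9: a pole of order 2; residue 2144/63.

Denominator factor (λ + 8/9)^2: pole of order 2 at -8/9, modulus 8/9.
The radius of convergence is the smallest modulus among the singular points: 8/9.
At the order-2 pole -8/9 set g(λ) = (λ - (-8/9))^2*f(λ) = -37*λ**2/2 + 8*λ/7 - 3/25.
Order-2 pole: residue = g'(a); g'(-8/9) = 2144/63, so the residue is 2144/63.


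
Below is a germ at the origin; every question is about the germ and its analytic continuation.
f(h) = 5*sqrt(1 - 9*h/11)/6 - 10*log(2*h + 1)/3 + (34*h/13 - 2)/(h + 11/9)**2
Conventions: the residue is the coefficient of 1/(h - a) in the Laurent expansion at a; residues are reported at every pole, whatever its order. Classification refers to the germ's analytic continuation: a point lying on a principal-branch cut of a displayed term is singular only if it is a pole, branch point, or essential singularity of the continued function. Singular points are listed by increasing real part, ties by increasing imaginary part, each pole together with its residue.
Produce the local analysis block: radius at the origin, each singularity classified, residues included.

Radius of convergence at 0: 1/2.
At -11/9: a pole of order 2; residue 34/13.
At -1/2: a logarithmic branch point.
At 11/9: an algebraic (square-root) branch point.

Denominator factor (h + 11/9)^2: pole of order 2 at -11/9, modulus 11/9.
Branch term (-10/3)*log(1 - h/(-1/2)): its argument vanishes at h = -1/2, a logarithmic branch point, modulus 1/2.
Branch term (5/6)*sqrt(1 - h/(11/9)): its argument vanishes at h = 11/9, a square-root branch point, modulus 11/9.
The radius of convergence is the smallest modulus among the singular points: 1/2.
The branch terms are analytic at -11/9 and contribute nothing to the residue; only the rational part matters.
At the order-2 pole -11/9 set g(h) = (h - (-11/9))^2*(rational part) = 34*h/13 - 2.
Order-2 pole: residue = g'(a); g'(-11/9) = 34/13, so the residue is 34/13.
List the singular points by increasing real part (a conjugate pair: the negative imaginary part first).


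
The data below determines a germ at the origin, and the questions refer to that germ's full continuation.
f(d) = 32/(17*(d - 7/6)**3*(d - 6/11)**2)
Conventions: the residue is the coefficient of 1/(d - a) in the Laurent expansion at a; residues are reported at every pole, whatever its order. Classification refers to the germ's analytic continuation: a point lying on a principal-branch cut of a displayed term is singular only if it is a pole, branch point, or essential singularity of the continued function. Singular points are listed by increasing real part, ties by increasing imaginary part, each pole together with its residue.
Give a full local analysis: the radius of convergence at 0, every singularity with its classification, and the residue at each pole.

Denominator factor (d - 7/6)^3: pole of order 3 at 7/6, modulus 7/6.
Denominator factor (d - 6/11)^2: pole of order 2 at 6/11, modulus 6/11.
The radius of convergence is the smallest modulus among the singular points: 6/11.
At the order-2 pole 6/11 set g(d) = (d - (6/11))^2*f(d) = 32/(17*(d - 7/6)**3).
Order-2 pole: residue = g'(a); g'(6/11) = -1821574656/48037937, so the residue is -1821574656/48037937.
At the order-3 pole 7/6 set g(d) = (d - (7/6))^3*f(d) = 32/(17*(d - 6/11)**2).
Order-3 pole: residue = g''(a)/2; g''(7/6) = 3643149312/48037937, so the residue is 1821574656/48037937.
List the singular points by increasing real part (a conjugate pair: the negative imaginary part first).

Radius of convergence at 0: 6/11.
At 6/11: a pole of order 2; residue -1821574656/48037937.
At 7/6: a pole of order 3; residue 1821574656/48037937.


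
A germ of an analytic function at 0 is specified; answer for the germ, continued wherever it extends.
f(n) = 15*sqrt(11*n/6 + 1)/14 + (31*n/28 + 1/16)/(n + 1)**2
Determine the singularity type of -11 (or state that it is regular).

The point is a regular point.

Denominator factors: n + 1 = -10 at n = -11 — none vanishes.
Branch term sqrt(1 - n/(-6/11)): argument at -11 is -115/6, nonzero, so -11 is not its branch point (a point on a principal cut is still regular for the continued germ).
So the germ continues analytically to -11.


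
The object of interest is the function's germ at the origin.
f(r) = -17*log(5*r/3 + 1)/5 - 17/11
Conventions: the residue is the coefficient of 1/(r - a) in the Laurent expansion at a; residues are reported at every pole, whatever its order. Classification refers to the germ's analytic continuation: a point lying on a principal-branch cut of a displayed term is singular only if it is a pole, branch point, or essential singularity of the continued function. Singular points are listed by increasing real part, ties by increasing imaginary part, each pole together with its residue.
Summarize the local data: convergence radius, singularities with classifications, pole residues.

Radius of convergence at 0: 3/5.
At -3/5: a logarithmic branch point.

Branch term (-17/5)*log(1 - r/(-3/5)): its argument vanishes at r = -3/5, a logarithmic branch point, modulus 3/5.
The radius of convergence is the smallest modulus among the singular points: 3/5.


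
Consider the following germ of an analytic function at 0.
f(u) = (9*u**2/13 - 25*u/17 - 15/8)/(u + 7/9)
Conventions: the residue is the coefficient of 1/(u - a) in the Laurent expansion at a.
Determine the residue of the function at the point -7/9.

At the order-1 pole -7/9 set g(u) = (u - (-7/9))*f(u) = 9*u**2/13 - 25*u/17 - 15/8.
Simple pole: residue = g(a) at a = -7/9, which is -1657/5304.

The residue is -1657/5304.


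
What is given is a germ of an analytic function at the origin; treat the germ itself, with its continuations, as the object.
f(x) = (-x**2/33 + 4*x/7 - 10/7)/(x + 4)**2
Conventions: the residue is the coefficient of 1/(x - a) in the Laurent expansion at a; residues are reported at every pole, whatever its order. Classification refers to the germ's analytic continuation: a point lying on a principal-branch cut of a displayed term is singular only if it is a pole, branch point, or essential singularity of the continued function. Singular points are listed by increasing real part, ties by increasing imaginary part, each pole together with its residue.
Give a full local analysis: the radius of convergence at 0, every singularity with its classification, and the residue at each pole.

Radius of convergence at 0: 4.
At -4: a pole of order 2; residue 188/231.

Denominator factor (x + 4)^2: pole of order 2 at -4, modulus 4.
The radius of convergence is the smallest modulus among the singular points: 4.
At the order-2 pole -4 set g(x) = (x - (-4))^2*f(x) = -x**2/33 + 4*x/7 - 10/7.
Order-2 pole: residue = g'(a); g'(-4) = 188/231, so the residue is 188/231.


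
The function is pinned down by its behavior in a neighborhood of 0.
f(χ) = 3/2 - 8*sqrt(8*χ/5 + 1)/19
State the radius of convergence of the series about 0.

The radius of convergence is 5/8.

Branch term (-8/19)*sqrt(1 - χ/(-5/8)): its argument vanishes at χ = -5/8, a square-root branch point, modulus 5/8.
The radius of convergence is the smallest modulus among the singular points: 5/8.


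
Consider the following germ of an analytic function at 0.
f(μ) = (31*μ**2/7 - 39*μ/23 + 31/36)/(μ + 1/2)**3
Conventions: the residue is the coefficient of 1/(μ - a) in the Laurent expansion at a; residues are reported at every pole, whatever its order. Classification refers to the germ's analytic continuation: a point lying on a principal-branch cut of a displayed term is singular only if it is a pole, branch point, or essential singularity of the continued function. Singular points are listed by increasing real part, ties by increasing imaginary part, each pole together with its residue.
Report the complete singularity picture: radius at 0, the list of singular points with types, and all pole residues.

Radius of convergence at 0: 1/2.
At -1/2: a pole of order 3; residue 31/7.

Denominator factor (μ + 1/2)^3: pole of order 3 at -1/2, modulus 1/2.
The radius of convergence is the smallest modulus among the singular points: 1/2.
At the order-3 pole -1/2 set g(μ) = (μ - (-1/2))^3*f(μ) = 31*μ**2/7 - 39*μ/23 + 31/36.
Order-3 pole: residue = g''(a)/2; g''(-1/2) = 62/7, so the residue is 31/7.


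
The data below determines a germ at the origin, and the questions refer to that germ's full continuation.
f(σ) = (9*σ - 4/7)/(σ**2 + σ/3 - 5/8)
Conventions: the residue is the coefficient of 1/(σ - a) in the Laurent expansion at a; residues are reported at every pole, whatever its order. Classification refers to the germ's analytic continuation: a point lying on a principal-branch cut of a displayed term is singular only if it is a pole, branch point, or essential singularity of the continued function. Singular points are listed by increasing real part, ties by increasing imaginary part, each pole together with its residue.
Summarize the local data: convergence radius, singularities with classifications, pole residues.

Denominator factor (σ**2 + σ/3 - 5/8): discriminant 47/18, real irrational roots -1/6 + (1/12)*sqrt(94) and -1/6 - (1/12)*sqrt(94); poles of order 1, moduli -1/6 + (1/12)*sqrt(94) and 1/6 + (1/12)*sqrt(94).
The radius of convergence is the smallest modulus among the singular points: -1/6 + (1/12)*sqrt(94).
The factor σ**2 + σ/3 - 5/8 splits as (σ - a)(σ - a') with a = -1/6 - (1/12)*sqrt(94), a' = -1/6 + (1/12)*sqrt(94). At the order-1 pole a set g(σ) = (σ - a)*f(σ) = [9*σ - 4/7] / (σ - a').
Simple pole: residue = g(a) at a = -1/6 - (1/12)*sqrt(94), which is 9/2 + (87/658)*sqrt(94).
The factor σ**2 + σ/3 - 5/8 splits as (σ - a)(σ - a') with a = -1/6 + (1/12)*sqrt(94), a' = -1/6 - (1/12)*sqrt(94). At the order-1 pole a set g(σ) = (σ - a)*f(σ) = [9*σ - 4/7] / (σ - a').
Simple pole: residue = g(a) at a = -1/6 + (1/12)*sqrt(94), which is 9/2 - (87/658)*sqrt(94).
List the singular points by increasing real part (a conjugate pair: the negative imaginary part first).

Radius of convergence at 0: -1/6 + (1/12)*sqrt(94).
At -1/6 - (1/12)*sqrt(94): a pole of order 1; residue 9/2 + (87/658)*sqrt(94).
At -1/6 + (1/12)*sqrt(94): a pole of order 1; residue 9/2 - (87/658)*sqrt(94).
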